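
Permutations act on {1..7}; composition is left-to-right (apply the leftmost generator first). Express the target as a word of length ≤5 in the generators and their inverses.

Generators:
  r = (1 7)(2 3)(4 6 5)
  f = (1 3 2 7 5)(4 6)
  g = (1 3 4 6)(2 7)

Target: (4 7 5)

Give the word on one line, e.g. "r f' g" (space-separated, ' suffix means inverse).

f' r g' f'

  after f': (1 5 7 2 3)(4 6)
  after r: (1 4 5)(3 7)
  after g': (1 3 2 7)(4 5 6)
  after f': (4 7 5)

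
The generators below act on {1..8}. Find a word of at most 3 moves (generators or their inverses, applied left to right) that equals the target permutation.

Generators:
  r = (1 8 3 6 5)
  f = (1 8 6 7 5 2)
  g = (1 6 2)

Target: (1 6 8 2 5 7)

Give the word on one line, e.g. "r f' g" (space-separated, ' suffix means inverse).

  after f': (1 2 5 7 6 8)
  after g': (1 6 8 2 5 7)

f' g'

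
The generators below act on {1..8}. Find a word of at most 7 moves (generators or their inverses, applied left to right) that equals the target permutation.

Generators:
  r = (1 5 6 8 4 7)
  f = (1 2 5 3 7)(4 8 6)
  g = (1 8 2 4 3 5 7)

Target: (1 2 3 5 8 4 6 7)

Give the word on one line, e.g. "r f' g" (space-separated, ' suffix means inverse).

  after g': (1 7 5 3 4 2 8)
  after r: (2 4)(3 7 6 8 5)
  after g: (1 8 7 6 2 3)
  after f': (1 4 6)(2 5)(3 7 8)
  after g': (1 2 3 5 8 4 6 7)

g' r g f' g'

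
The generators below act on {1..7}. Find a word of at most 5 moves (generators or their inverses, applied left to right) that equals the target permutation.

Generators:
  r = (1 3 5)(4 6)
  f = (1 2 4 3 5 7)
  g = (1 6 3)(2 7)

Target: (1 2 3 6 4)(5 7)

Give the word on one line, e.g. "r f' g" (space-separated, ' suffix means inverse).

r g' r' f' r'

  after r: (1 3 5)(4 6)
  after g': (1 6 4)(2 7)(3 5)
  after r': (1 4 5)(2 7)
  after f': (1 2 5 7)(3 4)
  after r': (1 2 3 6 4)(5 7)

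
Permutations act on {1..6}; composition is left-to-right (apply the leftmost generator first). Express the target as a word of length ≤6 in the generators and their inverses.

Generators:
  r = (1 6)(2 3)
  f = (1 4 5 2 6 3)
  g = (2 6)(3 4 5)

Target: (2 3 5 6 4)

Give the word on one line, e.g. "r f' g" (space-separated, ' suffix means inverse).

g f r f' g

  after g: (2 6)(3 4 5)
  after f: (1 4 2 3 5)
  after r: (1 4 3 5 6)
  after f': (2 5)(3 4 6)
  after g: (2 3 5 6 4)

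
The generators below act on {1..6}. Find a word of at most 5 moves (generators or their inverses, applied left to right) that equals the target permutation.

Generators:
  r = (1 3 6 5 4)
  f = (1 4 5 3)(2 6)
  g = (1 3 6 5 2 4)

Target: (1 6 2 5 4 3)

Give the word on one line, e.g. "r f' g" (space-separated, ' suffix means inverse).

f' g f' g' g'

  after f': (1 3 5 4)(2 6)
  after g: (1 6 4 3 2 5)
  after f': (1 2 4 5 3 6)
  after g': (1 5)(4 6)
  after g': (1 6 2 5 4 3)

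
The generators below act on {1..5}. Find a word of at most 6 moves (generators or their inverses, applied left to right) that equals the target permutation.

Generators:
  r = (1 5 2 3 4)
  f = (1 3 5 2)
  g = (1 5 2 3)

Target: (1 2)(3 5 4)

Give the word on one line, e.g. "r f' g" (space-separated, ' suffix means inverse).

g g r g'

  after g: (1 5 2 3)
  after g: (1 2)(3 5)
  after r: (1 3 2 5 4)
  after g': (1 2)(3 5 4)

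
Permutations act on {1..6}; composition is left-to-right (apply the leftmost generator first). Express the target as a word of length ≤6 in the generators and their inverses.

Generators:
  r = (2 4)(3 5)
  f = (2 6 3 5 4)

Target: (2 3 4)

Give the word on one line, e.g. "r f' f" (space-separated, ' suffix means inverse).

  after f: (2 6 3 5 4)
  after f: (2 3 4 6 5)
  after r: (2 5 4 6 3)
  after f': (2 3 4)

f f r f'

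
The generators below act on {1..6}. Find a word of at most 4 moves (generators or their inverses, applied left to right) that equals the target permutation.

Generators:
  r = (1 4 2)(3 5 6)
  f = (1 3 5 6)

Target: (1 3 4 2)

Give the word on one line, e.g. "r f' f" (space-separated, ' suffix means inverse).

  after f': (1 6 5 3)
  after r: (1 3 4 2)

f' r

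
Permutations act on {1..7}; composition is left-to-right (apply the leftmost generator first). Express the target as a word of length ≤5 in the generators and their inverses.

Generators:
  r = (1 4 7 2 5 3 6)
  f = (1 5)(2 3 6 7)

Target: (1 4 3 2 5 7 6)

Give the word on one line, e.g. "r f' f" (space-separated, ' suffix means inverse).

  after r: (1 4 7 2 5 3 6)
  after f': (1 4 6 5 2)
  after f': (1 4 3 2 5 7 6)

r f' f'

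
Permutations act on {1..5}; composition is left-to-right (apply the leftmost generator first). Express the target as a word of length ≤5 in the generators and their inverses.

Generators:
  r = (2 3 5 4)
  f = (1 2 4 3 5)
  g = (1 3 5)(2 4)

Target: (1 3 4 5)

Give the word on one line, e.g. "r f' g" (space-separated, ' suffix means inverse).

  after r: (2 3 5 4)
  after f': (1 5 2 4)
  after f': (1 3 4 5)

r f' f'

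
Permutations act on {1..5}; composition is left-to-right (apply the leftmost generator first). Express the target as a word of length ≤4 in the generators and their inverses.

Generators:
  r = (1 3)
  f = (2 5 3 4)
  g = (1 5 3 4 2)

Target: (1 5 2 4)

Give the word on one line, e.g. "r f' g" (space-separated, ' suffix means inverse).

r' f' r'

  after r': (1 3)
  after f': (1 5 2 4 3)
  after r': (1 5 2 4)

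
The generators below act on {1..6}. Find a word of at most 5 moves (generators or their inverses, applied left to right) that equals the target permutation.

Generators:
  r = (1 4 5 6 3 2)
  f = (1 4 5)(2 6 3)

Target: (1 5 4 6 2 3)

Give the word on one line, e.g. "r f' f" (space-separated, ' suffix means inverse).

  after f: (1 4 5)(2 6 3)
  after f: (1 5 4)(2 3 6)
  after r': (1 4 2 6 3 5)
  after f: (1 5 4 6 2 3)

f f r' f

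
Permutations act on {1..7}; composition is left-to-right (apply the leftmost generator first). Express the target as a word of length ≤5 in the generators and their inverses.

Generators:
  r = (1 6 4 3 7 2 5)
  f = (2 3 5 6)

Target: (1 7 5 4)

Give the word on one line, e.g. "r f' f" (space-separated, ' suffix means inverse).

r' f' r

  after r': (1 5 2 7 3 4 6)
  after f': (1 3 4 5 6)(2 7)
  after r: (1 7 5 4)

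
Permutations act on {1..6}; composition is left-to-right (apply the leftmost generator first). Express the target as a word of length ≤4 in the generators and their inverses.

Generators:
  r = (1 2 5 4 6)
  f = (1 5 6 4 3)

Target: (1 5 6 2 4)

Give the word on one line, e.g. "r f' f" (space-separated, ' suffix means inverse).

  after r: (1 2 5 4 6)
  after r: (1 5 6 2 4)

r r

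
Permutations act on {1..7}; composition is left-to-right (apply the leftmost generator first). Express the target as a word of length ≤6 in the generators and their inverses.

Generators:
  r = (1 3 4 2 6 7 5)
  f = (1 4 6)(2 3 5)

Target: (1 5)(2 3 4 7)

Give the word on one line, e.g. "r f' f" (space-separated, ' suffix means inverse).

  after r': (1 5 7 6 2 4 3)
  after r': (1 7 2 3 5 6 4)
  after r': (1 6 3 7 4 5 2)
  after r': (1 2 5 4 7 3 6)
  after f': (1 5)(2 3 4 7)

r' r' r' r' f'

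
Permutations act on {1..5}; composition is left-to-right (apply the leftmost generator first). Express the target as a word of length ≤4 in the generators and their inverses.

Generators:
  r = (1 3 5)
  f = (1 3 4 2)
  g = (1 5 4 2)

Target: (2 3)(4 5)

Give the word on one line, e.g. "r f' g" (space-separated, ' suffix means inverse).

  after r: (1 3 5)
  after g': (1 3)(2 4 5)
  after f': (2 3)(4 5)

r g' f'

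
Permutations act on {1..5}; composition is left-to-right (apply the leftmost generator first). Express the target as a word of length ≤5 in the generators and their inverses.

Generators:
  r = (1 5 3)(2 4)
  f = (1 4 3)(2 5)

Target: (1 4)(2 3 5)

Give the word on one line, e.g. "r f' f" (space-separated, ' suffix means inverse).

  after r: (1 5 3)(2 4)
  after f': (1 2)(4 5)
  after r': (1 4)(2 3 5)

r f' r'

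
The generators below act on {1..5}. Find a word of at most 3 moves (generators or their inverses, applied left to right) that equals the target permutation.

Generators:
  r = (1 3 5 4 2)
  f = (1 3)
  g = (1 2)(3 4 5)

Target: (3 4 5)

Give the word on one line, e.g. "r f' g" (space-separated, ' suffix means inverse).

g' g'

  after g': (1 2)(3 5 4)
  after g': (3 4 5)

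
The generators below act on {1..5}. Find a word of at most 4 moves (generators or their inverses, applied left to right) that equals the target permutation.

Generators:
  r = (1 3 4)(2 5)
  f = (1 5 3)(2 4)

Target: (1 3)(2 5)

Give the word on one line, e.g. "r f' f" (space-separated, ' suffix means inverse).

f' r r f'

  after f': (1 3 5)(2 4)
  after r: (1 4 5 3 2)
  after r: (2 3 5 4)
  after f': (1 3)(2 5)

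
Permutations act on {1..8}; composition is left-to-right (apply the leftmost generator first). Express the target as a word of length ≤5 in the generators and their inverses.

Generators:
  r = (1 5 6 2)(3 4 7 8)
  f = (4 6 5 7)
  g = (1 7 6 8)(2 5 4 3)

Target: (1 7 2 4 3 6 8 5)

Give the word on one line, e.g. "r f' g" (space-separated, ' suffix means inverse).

f' r' r' f' f'

  after f': (4 7 5 6)
  after r': (1 2 6 3 8 7)
  after r': (1 6 8 4 3 7 2 5)
  after f': (1 4 3 5)(2 6 8 7)
  after f': (1 7 2 4 3 6 8 5)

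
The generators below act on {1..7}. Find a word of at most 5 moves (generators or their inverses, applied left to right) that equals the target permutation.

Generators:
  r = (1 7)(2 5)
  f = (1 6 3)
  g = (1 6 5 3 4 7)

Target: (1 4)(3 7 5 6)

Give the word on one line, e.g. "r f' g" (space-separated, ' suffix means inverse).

g f g

  after g: (1 6 5 3 4 7)
  after f: (1 3 4 7 6 5)
  after g: (1 4)(3 7 5 6)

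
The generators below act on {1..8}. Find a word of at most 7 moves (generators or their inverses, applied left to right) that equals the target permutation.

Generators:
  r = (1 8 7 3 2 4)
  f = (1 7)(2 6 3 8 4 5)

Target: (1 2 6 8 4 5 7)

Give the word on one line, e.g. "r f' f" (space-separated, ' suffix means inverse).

  after r': (1 4 2 3 7 8)
  after f': (1 8 7 3)(2 6)(4 5)
  after r: (1 7 2 6 4 5)(3 8)
  after r: (1 3 7 4 5 8 2 6)
  after r: (1 2 6 8 4 5 7)

r' f' r r r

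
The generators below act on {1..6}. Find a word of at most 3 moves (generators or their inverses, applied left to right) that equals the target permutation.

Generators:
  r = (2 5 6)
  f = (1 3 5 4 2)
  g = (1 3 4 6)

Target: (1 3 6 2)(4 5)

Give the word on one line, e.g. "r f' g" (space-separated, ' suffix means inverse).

f r

  after f: (1 3 5 4 2)
  after r: (1 3 6 2)(4 5)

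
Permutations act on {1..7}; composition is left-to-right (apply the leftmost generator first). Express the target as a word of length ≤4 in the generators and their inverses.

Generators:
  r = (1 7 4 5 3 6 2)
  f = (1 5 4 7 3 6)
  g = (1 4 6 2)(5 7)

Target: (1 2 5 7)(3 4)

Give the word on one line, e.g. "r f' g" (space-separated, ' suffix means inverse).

  after f': (1 6 3 7 4 5)
  after g: (1 2)(3 5 4 7 6)
  after f: (1 2 5 7)(3 4)

f' g f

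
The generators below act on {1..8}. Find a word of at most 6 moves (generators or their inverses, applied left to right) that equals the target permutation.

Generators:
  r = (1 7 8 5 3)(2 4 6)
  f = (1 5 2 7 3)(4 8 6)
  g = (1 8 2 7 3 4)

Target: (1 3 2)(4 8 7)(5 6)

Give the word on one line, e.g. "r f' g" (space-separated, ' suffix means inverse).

  after f: (1 5 2 7 3)(4 8 6)
  after g: (1 5 7 4 2 3 8 6)
  after f': (2 7 6 3 4 5)
  after r': (1 3 2)(4 8 7)(5 6)

f g f' r'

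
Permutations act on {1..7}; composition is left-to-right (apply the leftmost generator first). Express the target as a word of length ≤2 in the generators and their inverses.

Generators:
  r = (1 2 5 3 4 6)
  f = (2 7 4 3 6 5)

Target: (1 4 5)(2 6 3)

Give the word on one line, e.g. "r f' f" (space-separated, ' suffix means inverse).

r' r'

  after r': (1 6 4 3 5 2)
  after r': (1 4 5)(2 6 3)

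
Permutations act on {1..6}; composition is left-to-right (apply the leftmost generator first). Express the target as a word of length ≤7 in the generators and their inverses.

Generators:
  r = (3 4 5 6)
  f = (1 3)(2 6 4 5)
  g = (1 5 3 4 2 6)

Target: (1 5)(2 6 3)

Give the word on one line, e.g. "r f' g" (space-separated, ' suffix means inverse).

  after g': (1 6 2 4 3 5)
  after r': (1 5)(2 3 4 6)
  after f: (1 2)(3 5)
  after f: (1 6 4 5)(2 3)
  after r': (1 5)(2 6 3)

g' r' f f r'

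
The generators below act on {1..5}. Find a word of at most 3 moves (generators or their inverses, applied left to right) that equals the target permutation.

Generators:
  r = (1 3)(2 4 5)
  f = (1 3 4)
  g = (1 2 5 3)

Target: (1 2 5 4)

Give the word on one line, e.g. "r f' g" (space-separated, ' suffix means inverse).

f' r'

  after f': (1 4 3)
  after r': (1 2 5 4)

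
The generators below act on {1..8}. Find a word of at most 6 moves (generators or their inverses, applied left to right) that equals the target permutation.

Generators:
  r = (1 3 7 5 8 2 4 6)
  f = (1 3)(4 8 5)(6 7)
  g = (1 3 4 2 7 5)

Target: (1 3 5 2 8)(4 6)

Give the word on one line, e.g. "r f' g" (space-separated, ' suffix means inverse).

g r' f g' f'

  after g: (1 3 4 2 7 5)
  after r': (2 3)(4 8 5 6)
  after f: (1 3 2)(4 5 7 6 8)
  after g': (2 5)(3 4 7 6 8)
  after f': (1 3 5 2 8)(4 6)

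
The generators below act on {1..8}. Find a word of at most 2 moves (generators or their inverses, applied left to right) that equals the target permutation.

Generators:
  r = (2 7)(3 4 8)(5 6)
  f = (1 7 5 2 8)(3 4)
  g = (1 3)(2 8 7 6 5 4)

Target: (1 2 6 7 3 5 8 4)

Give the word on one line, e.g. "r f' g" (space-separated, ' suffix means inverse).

  after f': (1 8 2 5 7)(3 4)
  after g': (1 2 6 7 3 5 8 4)

f' g'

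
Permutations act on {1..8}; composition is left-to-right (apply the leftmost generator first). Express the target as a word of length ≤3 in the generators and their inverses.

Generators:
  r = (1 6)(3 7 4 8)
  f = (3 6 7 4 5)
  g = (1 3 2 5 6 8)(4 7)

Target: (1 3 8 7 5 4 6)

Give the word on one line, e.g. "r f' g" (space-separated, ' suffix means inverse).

r' f'

  after r': (1 6)(3 8 4 7)
  after f': (1 3 8 7 5 4 6)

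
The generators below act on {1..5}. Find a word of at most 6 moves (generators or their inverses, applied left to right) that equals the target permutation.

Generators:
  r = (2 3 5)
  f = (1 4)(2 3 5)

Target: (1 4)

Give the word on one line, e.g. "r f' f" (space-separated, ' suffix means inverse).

f' r' f f

  after f': (1 4)(2 5 3)
  after r': (1 4)(2 3 5)
  after f: (2 5 3)
  after f: (1 4)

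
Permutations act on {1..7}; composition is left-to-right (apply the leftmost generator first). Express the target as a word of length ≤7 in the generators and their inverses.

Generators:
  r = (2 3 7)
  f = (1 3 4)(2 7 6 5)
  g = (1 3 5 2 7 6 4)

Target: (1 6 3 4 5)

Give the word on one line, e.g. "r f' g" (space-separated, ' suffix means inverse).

  after f: (1 3 4)(2 7 6 5)
  after f: (1 4 3)(2 6)(5 7)
  after r': (1 4 2 6 7 5 3)
  after g': (1 6 2 7 3 4 5)
  after r: (1 6 3 4 5)

f f r' g' r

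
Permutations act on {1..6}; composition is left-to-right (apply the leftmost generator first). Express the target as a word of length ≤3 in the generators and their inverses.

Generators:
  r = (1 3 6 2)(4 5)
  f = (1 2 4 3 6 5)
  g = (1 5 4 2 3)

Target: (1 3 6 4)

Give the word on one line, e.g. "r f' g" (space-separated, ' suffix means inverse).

f g

  after f: (1 2 4 3 6 5)
  after g: (1 3 6 4)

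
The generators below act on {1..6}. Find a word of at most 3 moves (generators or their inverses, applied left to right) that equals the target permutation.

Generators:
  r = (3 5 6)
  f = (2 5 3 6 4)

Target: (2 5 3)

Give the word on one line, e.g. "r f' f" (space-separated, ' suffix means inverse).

f r' f'

  after f: (2 5 3 6 4)
  after r': (2 3 5 6 4)
  after f': (2 5 3)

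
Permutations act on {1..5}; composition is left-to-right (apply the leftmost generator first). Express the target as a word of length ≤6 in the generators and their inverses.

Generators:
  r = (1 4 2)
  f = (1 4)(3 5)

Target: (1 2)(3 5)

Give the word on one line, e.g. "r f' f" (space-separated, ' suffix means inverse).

f' r r r r

  after f': (1 4)(3 5)
  after r: (1 2)(3 5)
  after r: (2 4)(3 5)
  after r: (1 4)(3 5)
  after r: (1 2)(3 5)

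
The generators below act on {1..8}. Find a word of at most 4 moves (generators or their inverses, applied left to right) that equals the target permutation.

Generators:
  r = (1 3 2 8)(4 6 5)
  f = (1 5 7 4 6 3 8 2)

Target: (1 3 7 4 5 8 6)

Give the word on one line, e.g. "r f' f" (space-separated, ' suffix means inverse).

r' f r f'

  after r': (1 8 2 3)(4 5 6)
  after f: (1 2 8)(3 5)(4 7)
  after r: (1 8 3 4 7 6 5 2)
  after f': (1 3 7 4 5 8 6)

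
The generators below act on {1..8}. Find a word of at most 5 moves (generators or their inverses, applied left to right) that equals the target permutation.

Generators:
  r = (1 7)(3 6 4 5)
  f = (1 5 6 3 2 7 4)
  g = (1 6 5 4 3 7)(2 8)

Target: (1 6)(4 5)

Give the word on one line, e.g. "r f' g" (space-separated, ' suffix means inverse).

g r r g'

  after g: (1 6 5 4 3 7)(2 8)
  after r: (1 4 6 3)(2 8)
  after r: (1 5 3 7)(2 8)
  after g': (1 6)(4 5)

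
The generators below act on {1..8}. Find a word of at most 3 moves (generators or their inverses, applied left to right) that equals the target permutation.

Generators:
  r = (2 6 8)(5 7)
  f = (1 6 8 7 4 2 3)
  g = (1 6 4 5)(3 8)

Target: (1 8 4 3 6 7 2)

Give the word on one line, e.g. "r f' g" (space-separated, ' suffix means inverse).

f f

  after f: (1 6 8 7 4 2 3)
  after f: (1 8 4 3 6 7 2)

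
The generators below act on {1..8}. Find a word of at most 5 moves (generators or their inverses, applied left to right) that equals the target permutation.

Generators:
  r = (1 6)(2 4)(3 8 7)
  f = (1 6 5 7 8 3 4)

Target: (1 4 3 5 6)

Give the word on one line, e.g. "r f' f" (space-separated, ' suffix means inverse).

r r f'

  after r: (1 6)(2 4)(3 8 7)
  after r: (3 7 8)
  after f': (1 4 3 5 6)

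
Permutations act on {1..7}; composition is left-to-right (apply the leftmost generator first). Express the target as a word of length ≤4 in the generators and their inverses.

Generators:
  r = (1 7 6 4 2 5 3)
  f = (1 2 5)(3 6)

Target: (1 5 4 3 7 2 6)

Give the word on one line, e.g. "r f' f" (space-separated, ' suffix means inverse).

f' r' f

  after f': (1 5 2)(3 6)
  after r': (1 2 3 7)(4 6 5)
  after f: (1 5 4 3 7 2 6)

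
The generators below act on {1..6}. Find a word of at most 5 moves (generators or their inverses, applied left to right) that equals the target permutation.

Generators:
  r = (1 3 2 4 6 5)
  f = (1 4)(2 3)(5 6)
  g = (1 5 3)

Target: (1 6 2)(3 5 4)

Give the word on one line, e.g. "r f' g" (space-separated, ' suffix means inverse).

  after f': (1 4)(2 3)(5 6)
  after r: (1 6)(3 4)
  after f: (1 5 6 4 2 3)
  after r': (1 6 2)(3 5 4)

f' r f r'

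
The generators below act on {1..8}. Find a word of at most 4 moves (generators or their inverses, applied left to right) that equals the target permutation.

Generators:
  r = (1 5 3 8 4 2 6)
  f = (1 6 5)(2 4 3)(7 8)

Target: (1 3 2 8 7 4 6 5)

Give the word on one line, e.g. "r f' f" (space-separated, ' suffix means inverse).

  after f': (1 5 6)(2 3 4)(7 8)
  after r: (1 3 2 8 7 4 6 5)

f' r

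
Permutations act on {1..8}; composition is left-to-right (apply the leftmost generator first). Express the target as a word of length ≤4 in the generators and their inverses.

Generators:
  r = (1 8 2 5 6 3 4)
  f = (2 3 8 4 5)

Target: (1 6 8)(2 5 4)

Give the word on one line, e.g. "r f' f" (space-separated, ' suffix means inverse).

  after f': (2 5 4 8 3)
  after r: (1 8 4 2 6 3 5)
  after f': (1 3 4 5)(2 6)
  after r': (1 6 8)(2 5 4)

f' r f' r'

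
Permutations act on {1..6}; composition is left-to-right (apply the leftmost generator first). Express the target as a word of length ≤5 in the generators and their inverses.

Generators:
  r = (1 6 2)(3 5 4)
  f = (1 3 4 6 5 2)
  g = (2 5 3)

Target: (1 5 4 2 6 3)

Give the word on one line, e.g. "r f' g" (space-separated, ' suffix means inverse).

  after r: (1 6 2)(3 5 4)
  after f': (1 4)(3 6 5)
  after r': (1 5 4 2 6 3)

r f' r'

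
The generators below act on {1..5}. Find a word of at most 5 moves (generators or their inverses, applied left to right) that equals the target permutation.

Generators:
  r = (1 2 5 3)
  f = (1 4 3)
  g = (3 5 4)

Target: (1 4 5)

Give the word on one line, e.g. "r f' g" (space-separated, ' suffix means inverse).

  after g': (3 4 5)
  after f': (1 3)(4 5)
  after f': (1 4 5)

g' f' f'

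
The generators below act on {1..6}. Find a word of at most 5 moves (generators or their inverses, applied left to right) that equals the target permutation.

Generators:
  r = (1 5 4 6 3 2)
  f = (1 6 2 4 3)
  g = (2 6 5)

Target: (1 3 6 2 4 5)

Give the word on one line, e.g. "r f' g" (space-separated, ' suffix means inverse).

g' f r g g

  after g': (2 5 6)
  after f: (1 6 4 3)(2 5)
  after r: (1 3 5)(2 4)
  after g: (1 3 2 4 6 5)
  after g: (1 3 6 2 4 5)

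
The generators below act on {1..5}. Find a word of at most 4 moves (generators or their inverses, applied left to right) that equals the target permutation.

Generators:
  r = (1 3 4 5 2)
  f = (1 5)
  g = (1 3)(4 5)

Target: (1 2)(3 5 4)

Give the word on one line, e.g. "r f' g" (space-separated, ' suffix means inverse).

  after r': (1 2 5 4 3)
  after f': (1 2)(3 5 4)

r' f'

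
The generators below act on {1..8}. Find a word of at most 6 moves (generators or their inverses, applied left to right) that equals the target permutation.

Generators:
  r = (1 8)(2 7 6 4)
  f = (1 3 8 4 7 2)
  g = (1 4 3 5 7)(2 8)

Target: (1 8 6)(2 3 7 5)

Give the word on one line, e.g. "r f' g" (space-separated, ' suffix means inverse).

  after r: (1 8)(2 7 6 4)
  after g': (1 2 5 3 4 8 7 6)
  after f': (1 7 6 2 5)(3 8 4)
  after r': (1 2 5 8 6 4 3)
  after g': (1 8 6)(2 3 7 5)

r g' f' r' g'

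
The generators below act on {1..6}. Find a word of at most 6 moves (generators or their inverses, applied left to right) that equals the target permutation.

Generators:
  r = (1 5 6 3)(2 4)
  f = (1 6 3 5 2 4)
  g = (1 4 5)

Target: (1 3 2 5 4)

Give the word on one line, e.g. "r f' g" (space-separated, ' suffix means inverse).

r g r' g'

  after r: (1 5 6 3)(2 4)
  after g: (2 5 6 3 4)
  after r': (1 3 2)
  after g': (1 3 2 5 4)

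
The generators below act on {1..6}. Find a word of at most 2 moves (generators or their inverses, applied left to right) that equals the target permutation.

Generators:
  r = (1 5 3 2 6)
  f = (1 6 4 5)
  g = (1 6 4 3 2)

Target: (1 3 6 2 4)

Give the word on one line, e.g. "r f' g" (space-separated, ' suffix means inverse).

  after g': (1 2 3 4 6)
  after g': (1 3 6 2 4)

g' g'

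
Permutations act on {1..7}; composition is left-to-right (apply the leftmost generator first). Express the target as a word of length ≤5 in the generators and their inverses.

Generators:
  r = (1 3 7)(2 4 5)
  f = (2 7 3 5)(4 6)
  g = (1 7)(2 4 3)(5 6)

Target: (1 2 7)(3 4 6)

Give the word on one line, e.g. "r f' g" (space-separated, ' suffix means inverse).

g' r r g

  after g': (1 7)(2 3 4)(5 6)
  after r: (2 7 3 5 6)
  after r: (1 3 2)(4 5 6)
  after g: (1 2 7)(3 4 6)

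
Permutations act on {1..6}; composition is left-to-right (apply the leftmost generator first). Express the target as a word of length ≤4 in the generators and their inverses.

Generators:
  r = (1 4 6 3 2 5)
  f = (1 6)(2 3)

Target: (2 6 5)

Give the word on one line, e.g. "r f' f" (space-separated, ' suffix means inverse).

r f r f'

  after r: (1 4 6 3 2 5)
  after f: (1 4)(2 5 6)
  after r: (1 6 5 3 2)
  after f': (2 6 5)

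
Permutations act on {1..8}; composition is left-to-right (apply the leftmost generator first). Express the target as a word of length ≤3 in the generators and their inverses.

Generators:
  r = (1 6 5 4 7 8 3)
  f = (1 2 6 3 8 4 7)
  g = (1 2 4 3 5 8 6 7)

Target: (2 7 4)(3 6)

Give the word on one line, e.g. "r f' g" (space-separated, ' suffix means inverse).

r f' g'

  after r: (1 6 5 4 7 8 3)
  after f': (1 2)(3 7)(5 8 6)
  after g': (2 7 4)(3 6)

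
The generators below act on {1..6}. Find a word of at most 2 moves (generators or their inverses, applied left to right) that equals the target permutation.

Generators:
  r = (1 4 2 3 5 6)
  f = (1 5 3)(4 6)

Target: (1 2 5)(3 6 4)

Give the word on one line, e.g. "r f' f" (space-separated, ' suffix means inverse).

r r

  after r: (1 4 2 3 5 6)
  after r: (1 2 5)(3 6 4)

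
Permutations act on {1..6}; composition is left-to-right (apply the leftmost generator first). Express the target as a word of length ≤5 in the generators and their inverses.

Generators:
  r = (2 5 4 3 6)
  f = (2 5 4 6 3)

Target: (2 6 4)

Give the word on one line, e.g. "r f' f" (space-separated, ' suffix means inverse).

r r f' f' r'

  after r: (2 5 4 3 6)
  after r: (2 4 6 5 3)
  after f': (2 5 6)
  after f': (3 6)(4 5)
  after r': (2 6 4)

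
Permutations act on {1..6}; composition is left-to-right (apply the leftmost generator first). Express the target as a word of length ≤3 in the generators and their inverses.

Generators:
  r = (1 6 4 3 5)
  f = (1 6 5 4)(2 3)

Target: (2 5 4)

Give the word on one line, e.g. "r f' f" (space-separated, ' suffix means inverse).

f' r' f'

  after f': (1 4 5 6)(2 3)
  after r': (1 6 5)(2 4 3)
  after f': (2 5 4)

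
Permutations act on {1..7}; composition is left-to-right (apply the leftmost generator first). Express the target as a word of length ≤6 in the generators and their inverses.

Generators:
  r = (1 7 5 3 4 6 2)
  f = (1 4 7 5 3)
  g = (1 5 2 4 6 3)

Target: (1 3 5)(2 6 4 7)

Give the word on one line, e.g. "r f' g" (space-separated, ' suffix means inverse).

  after r': (1 2 6 4 3 5 7)
  after f': (1 2 6)(3 7)(4 5)
  after r': (1 6 2 4 7 5 3)
  after g: (1 3 5)(2 6 4 7)

r' f' r' g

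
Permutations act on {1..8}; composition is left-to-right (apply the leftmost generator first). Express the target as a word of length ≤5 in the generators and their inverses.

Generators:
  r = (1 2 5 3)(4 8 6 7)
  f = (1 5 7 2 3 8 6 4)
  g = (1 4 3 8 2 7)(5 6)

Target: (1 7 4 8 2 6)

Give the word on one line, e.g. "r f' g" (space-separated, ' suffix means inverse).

  after f: (1 5 7 2 3 8 6 4)
  after r': (1 2 5 6 7)(3 4)
  after g: (1 7 4 8 2 6)

f r' g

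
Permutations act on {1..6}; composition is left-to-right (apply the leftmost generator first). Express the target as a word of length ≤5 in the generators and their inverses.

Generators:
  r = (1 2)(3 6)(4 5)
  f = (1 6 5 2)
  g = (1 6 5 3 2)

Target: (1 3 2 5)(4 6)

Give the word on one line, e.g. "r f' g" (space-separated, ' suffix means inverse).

  after g: (1 6 5 3 2)
  after r: (1 3)(4 5 6)
  after f': (1 3 2 5)(4 6)

g r f'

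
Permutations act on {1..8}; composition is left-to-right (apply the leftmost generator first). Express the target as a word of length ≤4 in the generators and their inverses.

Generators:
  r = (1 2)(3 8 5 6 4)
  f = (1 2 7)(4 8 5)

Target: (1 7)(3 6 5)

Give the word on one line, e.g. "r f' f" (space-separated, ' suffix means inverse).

r r r f

  after r: (1 2)(3 8 5 6 4)
  after r: (3 5 4 8 6)
  after r: (1 2)(3 6 8 4 5)
  after f: (1 7)(3 6 5)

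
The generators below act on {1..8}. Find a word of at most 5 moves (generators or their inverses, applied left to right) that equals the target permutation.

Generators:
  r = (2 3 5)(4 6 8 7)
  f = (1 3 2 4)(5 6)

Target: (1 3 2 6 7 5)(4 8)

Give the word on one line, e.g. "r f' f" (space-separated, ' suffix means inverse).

  after r: (2 3 5)(4 6 8 7)
  after f: (1 3 6 8 7)(4 5)
  after f: (1 2 4 6 8 7 3 5)
  after r: (1 3 2 6 7 5)(4 8)

r f f r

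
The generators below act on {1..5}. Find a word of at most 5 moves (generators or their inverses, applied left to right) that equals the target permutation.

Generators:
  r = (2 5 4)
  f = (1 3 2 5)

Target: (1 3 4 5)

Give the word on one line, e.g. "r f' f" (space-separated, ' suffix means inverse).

  after f': (1 5 2 3)
  after f': (1 2)(3 5)
  after f': (1 3 2 5)
  after r: (1 3 5)(2 4)
  after r: (1 3 4 5)

f' f' f' r r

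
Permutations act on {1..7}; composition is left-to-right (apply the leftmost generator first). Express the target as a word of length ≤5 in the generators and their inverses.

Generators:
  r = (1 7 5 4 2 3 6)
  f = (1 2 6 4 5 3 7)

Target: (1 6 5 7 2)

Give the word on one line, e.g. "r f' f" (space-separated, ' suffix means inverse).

r r f' f'

  after r: (1 7 5 4 2 3 6)
  after r: (1 5 2 6 7 4 3)
  after f': (1 4 5)(3 7 6)
  after f': (1 6 5 7 2)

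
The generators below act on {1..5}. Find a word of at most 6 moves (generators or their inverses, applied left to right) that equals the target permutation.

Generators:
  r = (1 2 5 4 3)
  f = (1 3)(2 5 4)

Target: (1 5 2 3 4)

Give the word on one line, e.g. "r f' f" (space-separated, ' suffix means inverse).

r' f r f

  after r': (1 3 4 5 2)
  after f: (2 3)
  after r: (1 2)(3 5 4)
  after f: (1 5 2 3 4)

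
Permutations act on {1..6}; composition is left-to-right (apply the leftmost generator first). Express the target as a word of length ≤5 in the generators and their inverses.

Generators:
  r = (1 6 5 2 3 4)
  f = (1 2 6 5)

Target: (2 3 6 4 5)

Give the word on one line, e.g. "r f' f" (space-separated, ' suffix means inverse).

f r' r' r'

  after f: (1 2 6 5)
  after r': (1 5 4 3 2)
  after r': (1 6)(2 4)(3 5)
  after r': (2 3 6 4 5)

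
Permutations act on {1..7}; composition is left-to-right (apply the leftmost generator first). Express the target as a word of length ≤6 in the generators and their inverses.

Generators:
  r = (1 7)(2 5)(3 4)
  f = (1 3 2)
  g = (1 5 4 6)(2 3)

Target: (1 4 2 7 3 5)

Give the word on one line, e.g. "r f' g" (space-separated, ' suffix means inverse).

f r' f' f'

  after f: (1 3 2)
  after r': (1 4 3 5 2 7)
  after f': (1 4)(2 7)(3 5)
  after f': (1 4 2 7 3 5)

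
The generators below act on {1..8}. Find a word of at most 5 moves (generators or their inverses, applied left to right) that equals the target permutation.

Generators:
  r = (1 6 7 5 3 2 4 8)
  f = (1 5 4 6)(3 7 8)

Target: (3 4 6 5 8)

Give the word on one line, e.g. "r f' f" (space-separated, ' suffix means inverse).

  after r': (1 8 4 2 3 5 7 6)
  after r': (1 4 3 7)(2 5 6 8)
  after f: (1 6 3 8 2 4 7 5)
  after r': (3 4 6 5 8)

r' r' f r'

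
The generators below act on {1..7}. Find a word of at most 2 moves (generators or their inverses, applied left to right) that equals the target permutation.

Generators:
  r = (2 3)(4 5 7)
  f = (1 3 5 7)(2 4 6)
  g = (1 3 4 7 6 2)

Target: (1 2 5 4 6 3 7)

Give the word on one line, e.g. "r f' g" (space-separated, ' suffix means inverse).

  after f: (1 3 5 7)(2 4 6)
  after r: (1 2 5 4 6 3 7)

f r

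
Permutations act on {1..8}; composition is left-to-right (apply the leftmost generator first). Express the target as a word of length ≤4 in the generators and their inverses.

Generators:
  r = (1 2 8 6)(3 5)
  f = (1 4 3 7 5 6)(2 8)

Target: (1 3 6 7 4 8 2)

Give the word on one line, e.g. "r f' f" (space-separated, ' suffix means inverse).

f' f' r'

  after f': (1 6 5 7 3 4)(2 8)
  after f': (1 5 3)(4 6 7)
  after r': (1 3 6 7 4 8 2)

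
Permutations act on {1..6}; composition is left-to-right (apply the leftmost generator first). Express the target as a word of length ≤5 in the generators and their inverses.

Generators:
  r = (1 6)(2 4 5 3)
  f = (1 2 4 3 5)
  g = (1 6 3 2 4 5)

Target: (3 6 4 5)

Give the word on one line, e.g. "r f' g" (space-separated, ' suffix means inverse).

r' f' g'

  after r': (1 6)(2 3 5 4)
  after f': (1 6 5 2 4)
  after g': (3 6 4 5)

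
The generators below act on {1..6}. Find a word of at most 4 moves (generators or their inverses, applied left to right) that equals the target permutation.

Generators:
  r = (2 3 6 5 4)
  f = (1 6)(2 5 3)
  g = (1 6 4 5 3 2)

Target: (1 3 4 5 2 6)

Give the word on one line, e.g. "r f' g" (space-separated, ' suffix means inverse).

  after f: (1 6)(2 5 3)
  after r': (1 3 4 5 2 6)

f r'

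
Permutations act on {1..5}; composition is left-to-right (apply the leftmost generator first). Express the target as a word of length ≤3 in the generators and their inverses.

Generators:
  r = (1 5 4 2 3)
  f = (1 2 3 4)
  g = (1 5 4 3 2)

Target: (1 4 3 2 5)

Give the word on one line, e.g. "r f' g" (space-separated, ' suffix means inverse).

f' f' g'

  after f': (1 4 3 2)
  after f': (1 3)(2 4)
  after g': (1 4 3 2 5)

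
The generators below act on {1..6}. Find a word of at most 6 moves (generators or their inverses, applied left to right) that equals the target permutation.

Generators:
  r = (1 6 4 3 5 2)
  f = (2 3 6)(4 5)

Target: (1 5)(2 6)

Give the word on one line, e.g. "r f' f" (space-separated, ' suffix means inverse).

  after f': (2 6 3)(4 5)
  after r': (1 2)(3 5 6 4)
  after f: (1 3 4 6 5 2)
  after r: (1 5)(2 6)

f' r' f r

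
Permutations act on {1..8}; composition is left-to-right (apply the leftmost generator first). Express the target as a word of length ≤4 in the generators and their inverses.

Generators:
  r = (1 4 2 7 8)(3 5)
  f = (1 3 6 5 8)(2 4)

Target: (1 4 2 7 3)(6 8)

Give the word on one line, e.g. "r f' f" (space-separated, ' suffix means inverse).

  after r: (1 4 2 7 8)(3 5)
  after f: (1 2 7)(3 8)(5 6)
  after f: (1 4 2 7 3)(6 8)

r f f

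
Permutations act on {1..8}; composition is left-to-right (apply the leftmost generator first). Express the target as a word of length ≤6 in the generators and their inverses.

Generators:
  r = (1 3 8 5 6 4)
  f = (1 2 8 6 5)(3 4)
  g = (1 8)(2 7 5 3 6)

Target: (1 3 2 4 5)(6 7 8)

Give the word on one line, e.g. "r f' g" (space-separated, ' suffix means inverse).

f g' r f

  after f: (1 2 8 6 5)(3 4)
  after g': (1 6 7 2)(3 4 5 8)
  after r: (1 4 6 7 2 3)
  after f: (1 3 2 4 5)(6 7 8)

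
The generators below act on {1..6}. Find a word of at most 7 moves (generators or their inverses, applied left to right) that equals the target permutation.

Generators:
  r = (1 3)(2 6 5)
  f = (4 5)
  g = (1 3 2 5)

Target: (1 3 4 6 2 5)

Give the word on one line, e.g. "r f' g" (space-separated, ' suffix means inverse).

r f' g' f r

  after r: (1 3)(2 6 5)
  after f': (1 3)(2 6 4 5)
  after g': (2 6 4)(3 5)
  after f: (2 6 5 3 4)
  after r: (1 3 4 6 2 5)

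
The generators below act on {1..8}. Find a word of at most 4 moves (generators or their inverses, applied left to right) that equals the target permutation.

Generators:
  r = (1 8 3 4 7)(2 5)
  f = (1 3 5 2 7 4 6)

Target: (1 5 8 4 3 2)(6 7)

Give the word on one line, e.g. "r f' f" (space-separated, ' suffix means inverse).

  after f: (1 3 5 2 7 4 6)
  after f: (1 5 7 6 3 2 4)
  after r: (1 2 7 6 4 8 3 5)
  after r: (1 5 8 4 3 2)(6 7)

f f r r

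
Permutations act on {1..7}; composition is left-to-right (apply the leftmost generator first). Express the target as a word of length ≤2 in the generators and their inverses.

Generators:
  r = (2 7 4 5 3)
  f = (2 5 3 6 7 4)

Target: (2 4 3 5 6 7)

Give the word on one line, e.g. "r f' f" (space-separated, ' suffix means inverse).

  after r: (2 7 4 5 3)
  after f: (2 4 3 5 6 7)

r f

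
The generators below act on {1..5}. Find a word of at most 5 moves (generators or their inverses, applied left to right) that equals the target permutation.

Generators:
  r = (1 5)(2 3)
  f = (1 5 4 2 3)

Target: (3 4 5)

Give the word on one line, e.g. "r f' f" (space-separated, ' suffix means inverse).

  after f: (1 5 4 2 3)
  after r': (3 5 4)
  after f: (1 5 2 3 4)
  after r': (3 4 5)

f r' f r'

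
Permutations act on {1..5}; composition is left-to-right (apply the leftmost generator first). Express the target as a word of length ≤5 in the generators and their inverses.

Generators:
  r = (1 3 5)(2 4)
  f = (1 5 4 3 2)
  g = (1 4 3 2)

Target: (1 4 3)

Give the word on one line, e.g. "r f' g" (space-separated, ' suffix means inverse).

  after f: (1 5 4 3 2)
  after r: (2 3 4 5)
  after f': (1 2 4)(3 5)
  after r: (1 4 3)

f r f' r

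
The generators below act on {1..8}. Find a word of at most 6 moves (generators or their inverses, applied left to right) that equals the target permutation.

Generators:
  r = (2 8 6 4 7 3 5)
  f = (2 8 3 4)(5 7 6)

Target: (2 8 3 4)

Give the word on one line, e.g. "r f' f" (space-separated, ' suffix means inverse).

f' r' f r' f'

  after f': (2 4 3 8)(5 6 7)
  after r': (2 6 4 7 3)(5 8)
  after f: (2 5 3 8 7 4 6)
  after r': (2 3)(4 8)(5 7 6)
  after f': (2 8 3 4)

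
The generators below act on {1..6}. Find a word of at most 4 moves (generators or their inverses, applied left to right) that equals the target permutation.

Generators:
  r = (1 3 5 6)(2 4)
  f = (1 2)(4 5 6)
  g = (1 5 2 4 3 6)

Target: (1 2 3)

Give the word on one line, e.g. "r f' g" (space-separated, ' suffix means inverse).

  after f': (1 2)(4 6 5)
  after f': (4 5 6)
  after g: (1 5)(2 4)(3 6)
  after g: (1 2 3)

f' f' g g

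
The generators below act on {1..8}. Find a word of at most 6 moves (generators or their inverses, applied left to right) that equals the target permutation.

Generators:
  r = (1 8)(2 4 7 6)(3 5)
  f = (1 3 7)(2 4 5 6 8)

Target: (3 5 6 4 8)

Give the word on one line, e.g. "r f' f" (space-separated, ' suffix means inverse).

f r r f f

  after f: (1 3 7)(2 4 5 6 8)
  after r: (1 5 2 7 8 4 3 6)
  after r: (1 3 2 6 8 7)(4 5)
  after f: (1 7 3 4 6 2 8)
  after f: (3 5 6 4 8)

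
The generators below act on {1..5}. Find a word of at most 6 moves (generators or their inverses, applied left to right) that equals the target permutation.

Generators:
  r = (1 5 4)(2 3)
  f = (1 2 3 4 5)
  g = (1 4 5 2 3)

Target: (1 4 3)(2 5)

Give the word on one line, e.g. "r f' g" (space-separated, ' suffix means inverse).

  after r': (1 4 5)(2 3)
  after g': (3 5)
  after r': (1 4 5 2 3)
  after g: (1 5 3 4 2)
  after r: (1 4 3)(2 5)

r' g' r' g r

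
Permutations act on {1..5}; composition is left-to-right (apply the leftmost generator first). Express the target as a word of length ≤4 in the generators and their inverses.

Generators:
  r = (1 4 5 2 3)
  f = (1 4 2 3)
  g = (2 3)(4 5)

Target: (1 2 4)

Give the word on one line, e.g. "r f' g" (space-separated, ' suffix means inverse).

  after r': (1 3 2 5 4)
  after g': (1 2 4)

r' g'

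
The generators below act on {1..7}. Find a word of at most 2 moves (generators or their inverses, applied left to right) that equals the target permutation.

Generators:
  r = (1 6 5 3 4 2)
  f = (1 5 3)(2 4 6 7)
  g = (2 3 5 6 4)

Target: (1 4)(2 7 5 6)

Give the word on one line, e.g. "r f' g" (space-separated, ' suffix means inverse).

f' r

  after f': (1 3 5)(2 7 6 4)
  after r: (1 4)(2 7 5 6)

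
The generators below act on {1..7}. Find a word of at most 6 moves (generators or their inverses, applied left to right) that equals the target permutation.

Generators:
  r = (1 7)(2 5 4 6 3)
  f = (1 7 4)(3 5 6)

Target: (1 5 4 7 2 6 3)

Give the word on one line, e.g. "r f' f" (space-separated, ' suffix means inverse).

  after f: (1 7 4)(3 5 6)
  after r: (2 5 3 4 7 6)
  after f': (1 4)(2 3 7 5 6)
  after r': (1 5 4 7 2 6 3)

f r f' r'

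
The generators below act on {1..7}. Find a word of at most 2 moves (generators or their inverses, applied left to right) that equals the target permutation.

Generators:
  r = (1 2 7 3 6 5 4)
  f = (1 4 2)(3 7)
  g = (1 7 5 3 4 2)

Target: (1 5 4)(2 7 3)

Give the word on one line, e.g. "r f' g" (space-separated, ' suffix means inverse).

  after g: (1 7 5 3 4 2)
  after g: (1 5 4)(2 7 3)

g g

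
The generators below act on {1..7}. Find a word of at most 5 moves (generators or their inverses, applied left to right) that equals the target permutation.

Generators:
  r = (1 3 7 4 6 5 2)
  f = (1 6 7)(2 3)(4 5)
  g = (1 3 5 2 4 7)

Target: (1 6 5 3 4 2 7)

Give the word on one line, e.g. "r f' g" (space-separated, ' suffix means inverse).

  after g': (1 7 4 2 5 3)
  after g': (1 4 5)(2 3 7)
  after r: (1 6 5 3 4 2 7)

g' g' r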